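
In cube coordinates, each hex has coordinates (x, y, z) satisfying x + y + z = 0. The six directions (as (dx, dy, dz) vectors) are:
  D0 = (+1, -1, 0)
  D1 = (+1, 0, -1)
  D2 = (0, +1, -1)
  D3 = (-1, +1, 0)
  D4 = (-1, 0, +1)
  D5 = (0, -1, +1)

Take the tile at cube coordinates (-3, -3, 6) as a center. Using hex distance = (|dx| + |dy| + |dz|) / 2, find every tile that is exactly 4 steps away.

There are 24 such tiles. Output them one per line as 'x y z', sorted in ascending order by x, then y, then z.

Walk ring at distance 4 from (-3, -3, 6):
Start at center + D4*4 = (-7, -3, 10)
  hex 0: (-7, -3, 10)
  hex 1: (-6, -4, 10)
  hex 2: (-5, -5, 10)
  hex 3: (-4, -6, 10)
  hex 4: (-3, -7, 10)
  hex 5: (-2, -7, 9)
  hex 6: (-1, -7, 8)
  hex 7: (0, -7, 7)
  hex 8: (1, -7, 6)
  hex 9: (1, -6, 5)
  hex 10: (1, -5, 4)
  hex 11: (1, -4, 3)
  hex 12: (1, -3, 2)
  hex 13: (0, -2, 2)
  hex 14: (-1, -1, 2)
  hex 15: (-2, 0, 2)
  hex 16: (-3, 1, 2)
  hex 17: (-4, 1, 3)
  hex 18: (-5, 1, 4)
  hex 19: (-6, 1, 5)
  hex 20: (-7, 1, 6)
  hex 21: (-7, 0, 7)
  hex 22: (-7, -1, 8)
  hex 23: (-7, -2, 9)
Sorted: 24 hexes.

Answer: -7 -3 10
-7 -2 9
-7 -1 8
-7 0 7
-7 1 6
-6 -4 10
-6 1 5
-5 -5 10
-5 1 4
-4 -6 10
-4 1 3
-3 -7 10
-3 1 2
-2 -7 9
-2 0 2
-1 -7 8
-1 -1 2
0 -7 7
0 -2 2
1 -7 6
1 -6 5
1 -5 4
1 -4 3
1 -3 2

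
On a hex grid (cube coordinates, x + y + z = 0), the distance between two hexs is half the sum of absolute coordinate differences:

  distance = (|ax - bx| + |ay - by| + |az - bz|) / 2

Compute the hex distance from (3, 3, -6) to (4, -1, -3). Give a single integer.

Answer: 4

Derivation:
|ax - bx| = |3 - 4| = 1
|ay - by| = |3 - (-1)| = 4
|az - bz| = |-6 - (-3)| = 3
distance = (1 + 4 + 3) / 2 = 8 / 2 = 4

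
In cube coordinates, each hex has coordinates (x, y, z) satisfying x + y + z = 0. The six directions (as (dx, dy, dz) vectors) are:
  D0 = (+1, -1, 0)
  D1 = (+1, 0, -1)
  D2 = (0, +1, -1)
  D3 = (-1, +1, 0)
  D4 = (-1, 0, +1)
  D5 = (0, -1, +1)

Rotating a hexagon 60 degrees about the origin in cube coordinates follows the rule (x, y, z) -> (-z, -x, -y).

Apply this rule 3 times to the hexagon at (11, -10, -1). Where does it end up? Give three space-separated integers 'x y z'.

Start: (11, -10, -1)
Step 1: (11, -10, -1) -> (-(-1), -(11), -(-10)) = (1, -11, 10)
Step 2: (1, -11, 10) -> (-(10), -(1), -(-11)) = (-10, -1, 11)
Step 3: (-10, -1, 11) -> (-(11), -(-10), -(-1)) = (-11, 10, 1)

Answer: -11 10 1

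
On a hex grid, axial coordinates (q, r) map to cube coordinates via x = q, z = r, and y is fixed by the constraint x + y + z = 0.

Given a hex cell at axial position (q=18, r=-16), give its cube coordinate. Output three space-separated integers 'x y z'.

x = q = 18
z = r = -16
y = -x - z = -(18) - (-16) = -2

Answer: 18 -2 -16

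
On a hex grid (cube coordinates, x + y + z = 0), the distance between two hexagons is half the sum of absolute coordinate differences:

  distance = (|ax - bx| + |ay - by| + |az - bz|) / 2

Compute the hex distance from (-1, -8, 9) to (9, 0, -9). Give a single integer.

|ax - bx| = |-1 - 9| = 10
|ay - by| = |-8 - 0| = 8
|az - bz| = |9 - (-9)| = 18
distance = (10 + 8 + 18) / 2 = 36 / 2 = 18

Answer: 18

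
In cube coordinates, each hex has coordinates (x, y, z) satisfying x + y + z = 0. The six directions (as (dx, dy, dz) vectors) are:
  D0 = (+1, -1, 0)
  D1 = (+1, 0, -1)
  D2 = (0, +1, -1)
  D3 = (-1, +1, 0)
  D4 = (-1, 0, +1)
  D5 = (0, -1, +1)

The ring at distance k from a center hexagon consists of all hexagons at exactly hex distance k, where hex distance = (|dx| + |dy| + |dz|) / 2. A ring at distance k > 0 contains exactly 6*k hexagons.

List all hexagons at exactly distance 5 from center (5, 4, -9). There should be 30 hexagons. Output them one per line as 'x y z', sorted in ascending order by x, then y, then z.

Walk ring at distance 5 from (5, 4, -9):
Start at center + D4*5 = (0, 4, -4)
  hex 0: (0, 4, -4)
  hex 1: (1, 3, -4)
  hex 2: (2, 2, -4)
  hex 3: (3, 1, -4)
  hex 4: (4, 0, -4)
  hex 5: (5, -1, -4)
  hex 6: (6, -1, -5)
  hex 7: (7, -1, -6)
  hex 8: (8, -1, -7)
  hex 9: (9, -1, -8)
  hex 10: (10, -1, -9)
  hex 11: (10, 0, -10)
  hex 12: (10, 1, -11)
  hex 13: (10, 2, -12)
  hex 14: (10, 3, -13)
  hex 15: (10, 4, -14)
  hex 16: (9, 5, -14)
  hex 17: (8, 6, -14)
  hex 18: (7, 7, -14)
  hex 19: (6, 8, -14)
  hex 20: (5, 9, -14)
  hex 21: (4, 9, -13)
  hex 22: (3, 9, -12)
  hex 23: (2, 9, -11)
  hex 24: (1, 9, -10)
  hex 25: (0, 9, -9)
  hex 26: (0, 8, -8)
  hex 27: (0, 7, -7)
  hex 28: (0, 6, -6)
  hex 29: (0, 5, -5)
Sorted: 30 hexes.

Answer: 0 4 -4
0 5 -5
0 6 -6
0 7 -7
0 8 -8
0 9 -9
1 3 -4
1 9 -10
2 2 -4
2 9 -11
3 1 -4
3 9 -12
4 0 -4
4 9 -13
5 -1 -4
5 9 -14
6 -1 -5
6 8 -14
7 -1 -6
7 7 -14
8 -1 -7
8 6 -14
9 -1 -8
9 5 -14
10 -1 -9
10 0 -10
10 1 -11
10 2 -12
10 3 -13
10 4 -14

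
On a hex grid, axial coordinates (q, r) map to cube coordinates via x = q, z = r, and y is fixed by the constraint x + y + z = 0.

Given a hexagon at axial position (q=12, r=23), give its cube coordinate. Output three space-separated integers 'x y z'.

x = q = 12
z = r = 23
y = -x - z = -(12) - (23) = -35

Answer: 12 -35 23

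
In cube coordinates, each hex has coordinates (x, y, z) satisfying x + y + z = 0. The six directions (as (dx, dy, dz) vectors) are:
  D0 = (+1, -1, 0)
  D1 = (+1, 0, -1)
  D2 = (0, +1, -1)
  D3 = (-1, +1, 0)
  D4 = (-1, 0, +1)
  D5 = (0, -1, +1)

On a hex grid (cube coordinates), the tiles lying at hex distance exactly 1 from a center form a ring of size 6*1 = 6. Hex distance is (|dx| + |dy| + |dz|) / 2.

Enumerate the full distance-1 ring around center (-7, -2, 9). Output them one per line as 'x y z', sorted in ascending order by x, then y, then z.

Walk ring at distance 1 from (-7, -2, 9):
Start at center + D4*1 = (-8, -2, 10)
  hex 0: (-8, -2, 10)
  hex 1: (-7, -3, 10)
  hex 2: (-6, -3, 9)
  hex 3: (-6, -2, 8)
  hex 4: (-7, -1, 8)
  hex 5: (-8, -1, 9)
Sorted: 6 hexes.

Answer: -8 -2 10
-8 -1 9
-7 -3 10
-7 -1 8
-6 -3 9
-6 -2 8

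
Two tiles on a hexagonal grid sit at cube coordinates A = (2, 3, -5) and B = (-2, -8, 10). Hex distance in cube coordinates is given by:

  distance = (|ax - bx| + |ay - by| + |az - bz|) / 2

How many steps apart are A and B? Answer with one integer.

|ax - bx| = |2 - (-2)| = 4
|ay - by| = |3 - (-8)| = 11
|az - bz| = |-5 - 10| = 15
distance = (4 + 11 + 15) / 2 = 30 / 2 = 15

Answer: 15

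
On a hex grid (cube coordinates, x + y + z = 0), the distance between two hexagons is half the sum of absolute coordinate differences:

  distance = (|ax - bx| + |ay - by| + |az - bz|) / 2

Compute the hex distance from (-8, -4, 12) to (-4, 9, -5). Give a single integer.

Answer: 17

Derivation:
|ax - bx| = |-8 - (-4)| = 4
|ay - by| = |-4 - 9| = 13
|az - bz| = |12 - (-5)| = 17
distance = (4 + 13 + 17) / 2 = 34 / 2 = 17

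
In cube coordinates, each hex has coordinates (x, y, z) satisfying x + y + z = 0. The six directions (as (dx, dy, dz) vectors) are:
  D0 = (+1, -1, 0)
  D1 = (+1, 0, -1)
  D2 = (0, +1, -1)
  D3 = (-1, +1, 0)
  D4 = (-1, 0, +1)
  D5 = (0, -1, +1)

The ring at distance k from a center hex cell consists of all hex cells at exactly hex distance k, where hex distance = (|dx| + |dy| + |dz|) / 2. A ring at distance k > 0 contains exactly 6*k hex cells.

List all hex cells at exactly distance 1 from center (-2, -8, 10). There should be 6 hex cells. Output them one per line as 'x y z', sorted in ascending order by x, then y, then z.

Answer: -3 -8 11
-3 -7 10
-2 -9 11
-2 -7 9
-1 -9 10
-1 -8 9

Derivation:
Walk ring at distance 1 from (-2, -8, 10):
Start at center + D4*1 = (-3, -8, 11)
  hex 0: (-3, -8, 11)
  hex 1: (-2, -9, 11)
  hex 2: (-1, -9, 10)
  hex 3: (-1, -8, 9)
  hex 4: (-2, -7, 9)
  hex 5: (-3, -7, 10)
Sorted: 6 hexes.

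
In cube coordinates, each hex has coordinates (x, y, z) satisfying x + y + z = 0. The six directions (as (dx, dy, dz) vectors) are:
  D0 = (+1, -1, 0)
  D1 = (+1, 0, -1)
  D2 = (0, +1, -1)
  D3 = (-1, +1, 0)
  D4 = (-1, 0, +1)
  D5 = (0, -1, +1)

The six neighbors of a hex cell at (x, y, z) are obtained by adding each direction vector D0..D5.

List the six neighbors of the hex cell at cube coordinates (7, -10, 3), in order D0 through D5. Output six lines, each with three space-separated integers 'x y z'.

Answer: 8 -11 3
8 -10 2
7 -9 2
6 -9 3
6 -10 4
7 -11 4

Derivation:
Center: (7, -10, 3). Add each direction:
  D0: (7, -10, 3) + (1, -1, 0) = (8, -11, 3)
  D1: (7, -10, 3) + (1, 0, -1) = (8, -10, 2)
  D2: (7, -10, 3) + (0, 1, -1) = (7, -9, 2)
  D3: (7, -10, 3) + (-1, 1, 0) = (6, -9, 3)
  D4: (7, -10, 3) + (-1, 0, 1) = (6, -10, 4)
  D5: (7, -10, 3) + (0, -1, 1) = (7, -11, 4)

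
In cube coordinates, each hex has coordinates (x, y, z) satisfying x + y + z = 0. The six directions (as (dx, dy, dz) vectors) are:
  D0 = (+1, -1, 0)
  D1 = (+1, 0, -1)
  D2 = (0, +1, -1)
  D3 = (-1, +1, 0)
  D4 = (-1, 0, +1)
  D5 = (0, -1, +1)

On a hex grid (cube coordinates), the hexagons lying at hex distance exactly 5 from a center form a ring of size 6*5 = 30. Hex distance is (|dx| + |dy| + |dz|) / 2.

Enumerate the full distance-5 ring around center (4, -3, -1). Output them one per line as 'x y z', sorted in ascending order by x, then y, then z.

Walk ring at distance 5 from (4, -3, -1):
Start at center + D4*5 = (-1, -3, 4)
  hex 0: (-1, -3, 4)
  hex 1: (0, -4, 4)
  hex 2: (1, -5, 4)
  hex 3: (2, -6, 4)
  hex 4: (3, -7, 4)
  hex 5: (4, -8, 4)
  hex 6: (5, -8, 3)
  hex 7: (6, -8, 2)
  hex 8: (7, -8, 1)
  hex 9: (8, -8, 0)
  hex 10: (9, -8, -1)
  hex 11: (9, -7, -2)
  hex 12: (9, -6, -3)
  hex 13: (9, -5, -4)
  hex 14: (9, -4, -5)
  hex 15: (9, -3, -6)
  hex 16: (8, -2, -6)
  hex 17: (7, -1, -6)
  hex 18: (6, 0, -6)
  hex 19: (5, 1, -6)
  hex 20: (4, 2, -6)
  hex 21: (3, 2, -5)
  hex 22: (2, 2, -4)
  hex 23: (1, 2, -3)
  hex 24: (0, 2, -2)
  hex 25: (-1, 2, -1)
  hex 26: (-1, 1, 0)
  hex 27: (-1, 0, 1)
  hex 28: (-1, -1, 2)
  hex 29: (-1, -2, 3)
Sorted: 30 hexes.

Answer: -1 -3 4
-1 -2 3
-1 -1 2
-1 0 1
-1 1 0
-1 2 -1
0 -4 4
0 2 -2
1 -5 4
1 2 -3
2 -6 4
2 2 -4
3 -7 4
3 2 -5
4 -8 4
4 2 -6
5 -8 3
5 1 -6
6 -8 2
6 0 -6
7 -8 1
7 -1 -6
8 -8 0
8 -2 -6
9 -8 -1
9 -7 -2
9 -6 -3
9 -5 -4
9 -4 -5
9 -3 -6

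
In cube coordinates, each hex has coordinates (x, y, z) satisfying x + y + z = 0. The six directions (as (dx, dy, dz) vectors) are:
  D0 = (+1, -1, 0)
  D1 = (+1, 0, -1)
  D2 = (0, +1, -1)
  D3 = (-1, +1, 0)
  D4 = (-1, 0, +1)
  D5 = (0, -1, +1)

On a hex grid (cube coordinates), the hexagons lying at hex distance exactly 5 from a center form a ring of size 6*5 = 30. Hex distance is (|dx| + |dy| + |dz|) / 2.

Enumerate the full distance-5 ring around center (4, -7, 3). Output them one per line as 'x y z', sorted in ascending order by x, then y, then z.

Answer: -1 -7 8
-1 -6 7
-1 -5 6
-1 -4 5
-1 -3 4
-1 -2 3
0 -8 8
0 -2 2
1 -9 8
1 -2 1
2 -10 8
2 -2 0
3 -11 8
3 -2 -1
4 -12 8
4 -2 -2
5 -12 7
5 -3 -2
6 -12 6
6 -4 -2
7 -12 5
7 -5 -2
8 -12 4
8 -6 -2
9 -12 3
9 -11 2
9 -10 1
9 -9 0
9 -8 -1
9 -7 -2

Derivation:
Walk ring at distance 5 from (4, -7, 3):
Start at center + D4*5 = (-1, -7, 8)
  hex 0: (-1, -7, 8)
  hex 1: (0, -8, 8)
  hex 2: (1, -9, 8)
  hex 3: (2, -10, 8)
  hex 4: (3, -11, 8)
  hex 5: (4, -12, 8)
  hex 6: (5, -12, 7)
  hex 7: (6, -12, 6)
  hex 8: (7, -12, 5)
  hex 9: (8, -12, 4)
  hex 10: (9, -12, 3)
  hex 11: (9, -11, 2)
  hex 12: (9, -10, 1)
  hex 13: (9, -9, 0)
  hex 14: (9, -8, -1)
  hex 15: (9, -7, -2)
  hex 16: (8, -6, -2)
  hex 17: (7, -5, -2)
  hex 18: (6, -4, -2)
  hex 19: (5, -3, -2)
  hex 20: (4, -2, -2)
  hex 21: (3, -2, -1)
  hex 22: (2, -2, 0)
  hex 23: (1, -2, 1)
  hex 24: (0, -2, 2)
  hex 25: (-1, -2, 3)
  hex 26: (-1, -3, 4)
  hex 27: (-1, -4, 5)
  hex 28: (-1, -5, 6)
  hex 29: (-1, -6, 7)
Sorted: 30 hexes.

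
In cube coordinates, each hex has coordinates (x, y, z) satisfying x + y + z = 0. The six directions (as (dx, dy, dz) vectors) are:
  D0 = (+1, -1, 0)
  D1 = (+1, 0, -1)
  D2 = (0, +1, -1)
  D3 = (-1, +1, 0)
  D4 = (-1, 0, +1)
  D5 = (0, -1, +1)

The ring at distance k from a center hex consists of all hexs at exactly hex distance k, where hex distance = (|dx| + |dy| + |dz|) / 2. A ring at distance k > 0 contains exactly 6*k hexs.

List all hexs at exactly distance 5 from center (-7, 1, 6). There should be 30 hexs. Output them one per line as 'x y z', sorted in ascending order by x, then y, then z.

Answer: -12 1 11
-12 2 10
-12 3 9
-12 4 8
-12 5 7
-12 6 6
-11 0 11
-11 6 5
-10 -1 11
-10 6 4
-9 -2 11
-9 6 3
-8 -3 11
-8 6 2
-7 -4 11
-7 6 1
-6 -4 10
-6 5 1
-5 -4 9
-5 4 1
-4 -4 8
-4 3 1
-3 -4 7
-3 2 1
-2 -4 6
-2 -3 5
-2 -2 4
-2 -1 3
-2 0 2
-2 1 1

Derivation:
Walk ring at distance 5 from (-7, 1, 6):
Start at center + D4*5 = (-12, 1, 11)
  hex 0: (-12, 1, 11)
  hex 1: (-11, 0, 11)
  hex 2: (-10, -1, 11)
  hex 3: (-9, -2, 11)
  hex 4: (-8, -3, 11)
  hex 5: (-7, -4, 11)
  hex 6: (-6, -4, 10)
  hex 7: (-5, -4, 9)
  hex 8: (-4, -4, 8)
  hex 9: (-3, -4, 7)
  hex 10: (-2, -4, 6)
  hex 11: (-2, -3, 5)
  hex 12: (-2, -2, 4)
  hex 13: (-2, -1, 3)
  hex 14: (-2, 0, 2)
  hex 15: (-2, 1, 1)
  hex 16: (-3, 2, 1)
  hex 17: (-4, 3, 1)
  hex 18: (-5, 4, 1)
  hex 19: (-6, 5, 1)
  hex 20: (-7, 6, 1)
  hex 21: (-8, 6, 2)
  hex 22: (-9, 6, 3)
  hex 23: (-10, 6, 4)
  hex 24: (-11, 6, 5)
  hex 25: (-12, 6, 6)
  hex 26: (-12, 5, 7)
  hex 27: (-12, 4, 8)
  hex 28: (-12, 3, 9)
  hex 29: (-12, 2, 10)
Sorted: 30 hexes.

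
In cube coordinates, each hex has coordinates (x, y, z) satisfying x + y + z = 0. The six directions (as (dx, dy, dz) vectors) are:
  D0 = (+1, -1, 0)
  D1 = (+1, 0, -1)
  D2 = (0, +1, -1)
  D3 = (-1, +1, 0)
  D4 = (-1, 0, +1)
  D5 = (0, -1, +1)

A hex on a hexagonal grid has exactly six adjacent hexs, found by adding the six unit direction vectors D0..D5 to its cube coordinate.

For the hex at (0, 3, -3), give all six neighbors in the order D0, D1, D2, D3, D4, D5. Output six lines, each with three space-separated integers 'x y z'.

Answer: 1 2 -3
1 3 -4
0 4 -4
-1 4 -3
-1 3 -2
0 2 -2

Derivation:
Center: (0, 3, -3). Add each direction:
  D0: (0, 3, -3) + (1, -1, 0) = (1, 2, -3)
  D1: (0, 3, -3) + (1, 0, -1) = (1, 3, -4)
  D2: (0, 3, -3) + (0, 1, -1) = (0, 4, -4)
  D3: (0, 3, -3) + (-1, 1, 0) = (-1, 4, -3)
  D4: (0, 3, -3) + (-1, 0, 1) = (-1, 3, -2)
  D5: (0, 3, -3) + (0, -1, 1) = (0, 2, -2)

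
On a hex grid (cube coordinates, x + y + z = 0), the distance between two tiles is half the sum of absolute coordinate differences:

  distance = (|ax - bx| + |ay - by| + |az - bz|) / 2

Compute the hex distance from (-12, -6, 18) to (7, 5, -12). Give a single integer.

|ax - bx| = |-12 - 7| = 19
|ay - by| = |-6 - 5| = 11
|az - bz| = |18 - (-12)| = 30
distance = (19 + 11 + 30) / 2 = 60 / 2 = 30

Answer: 30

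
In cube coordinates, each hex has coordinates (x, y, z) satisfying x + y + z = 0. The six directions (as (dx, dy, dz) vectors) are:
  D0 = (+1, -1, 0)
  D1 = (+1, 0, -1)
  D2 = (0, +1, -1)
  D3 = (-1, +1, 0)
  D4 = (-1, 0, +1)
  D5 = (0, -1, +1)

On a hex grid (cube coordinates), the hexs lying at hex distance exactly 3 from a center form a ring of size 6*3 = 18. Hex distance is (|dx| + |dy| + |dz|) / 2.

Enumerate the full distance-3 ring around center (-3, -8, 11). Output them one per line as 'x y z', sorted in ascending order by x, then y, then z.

Answer: -6 -8 14
-6 -7 13
-6 -6 12
-6 -5 11
-5 -9 14
-5 -5 10
-4 -10 14
-4 -5 9
-3 -11 14
-3 -5 8
-2 -11 13
-2 -6 8
-1 -11 12
-1 -7 8
0 -11 11
0 -10 10
0 -9 9
0 -8 8

Derivation:
Walk ring at distance 3 from (-3, -8, 11):
Start at center + D4*3 = (-6, -8, 14)
  hex 0: (-6, -8, 14)
  hex 1: (-5, -9, 14)
  hex 2: (-4, -10, 14)
  hex 3: (-3, -11, 14)
  hex 4: (-2, -11, 13)
  hex 5: (-1, -11, 12)
  hex 6: (0, -11, 11)
  hex 7: (0, -10, 10)
  hex 8: (0, -9, 9)
  hex 9: (0, -8, 8)
  hex 10: (-1, -7, 8)
  hex 11: (-2, -6, 8)
  hex 12: (-3, -5, 8)
  hex 13: (-4, -5, 9)
  hex 14: (-5, -5, 10)
  hex 15: (-6, -5, 11)
  hex 16: (-6, -6, 12)
  hex 17: (-6, -7, 13)
Sorted: 18 hexes.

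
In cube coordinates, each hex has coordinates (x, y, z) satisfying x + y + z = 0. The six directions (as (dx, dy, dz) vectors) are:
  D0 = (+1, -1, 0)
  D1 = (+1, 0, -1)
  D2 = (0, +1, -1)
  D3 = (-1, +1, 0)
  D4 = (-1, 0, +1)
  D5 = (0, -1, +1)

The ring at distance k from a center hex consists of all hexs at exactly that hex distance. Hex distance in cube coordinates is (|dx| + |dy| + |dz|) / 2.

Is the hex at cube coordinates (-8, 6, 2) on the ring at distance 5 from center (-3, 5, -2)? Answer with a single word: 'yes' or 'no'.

Answer: yes

Derivation:
|px - cx| = |-8 - (-3)| = 5
|py - cy| = |6 - 5| = 1
|pz - cz| = |2 - (-2)| = 4
distance = (5+1+4)/2 = 10/2 = 5
radius = 5; distance == radius -> yes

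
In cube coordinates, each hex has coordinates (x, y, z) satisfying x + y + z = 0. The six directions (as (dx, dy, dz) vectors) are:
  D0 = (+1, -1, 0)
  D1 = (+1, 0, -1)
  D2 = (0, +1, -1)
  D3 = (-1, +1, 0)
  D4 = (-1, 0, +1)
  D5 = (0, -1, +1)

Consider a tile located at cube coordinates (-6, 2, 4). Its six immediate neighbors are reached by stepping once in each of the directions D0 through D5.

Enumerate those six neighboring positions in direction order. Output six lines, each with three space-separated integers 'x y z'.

Center: (-6, 2, 4). Add each direction:
  D0: (-6, 2, 4) + (1, -1, 0) = (-5, 1, 4)
  D1: (-6, 2, 4) + (1, 0, -1) = (-5, 2, 3)
  D2: (-6, 2, 4) + (0, 1, -1) = (-6, 3, 3)
  D3: (-6, 2, 4) + (-1, 1, 0) = (-7, 3, 4)
  D4: (-6, 2, 4) + (-1, 0, 1) = (-7, 2, 5)
  D5: (-6, 2, 4) + (0, -1, 1) = (-6, 1, 5)

Answer: -5 1 4
-5 2 3
-6 3 3
-7 3 4
-7 2 5
-6 1 5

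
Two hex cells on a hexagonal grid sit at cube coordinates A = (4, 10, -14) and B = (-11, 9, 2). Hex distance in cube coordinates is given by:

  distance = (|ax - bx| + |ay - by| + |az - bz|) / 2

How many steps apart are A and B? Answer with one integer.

|ax - bx| = |4 - (-11)| = 15
|ay - by| = |10 - 9| = 1
|az - bz| = |-14 - 2| = 16
distance = (15 + 1 + 16) / 2 = 32 / 2 = 16

Answer: 16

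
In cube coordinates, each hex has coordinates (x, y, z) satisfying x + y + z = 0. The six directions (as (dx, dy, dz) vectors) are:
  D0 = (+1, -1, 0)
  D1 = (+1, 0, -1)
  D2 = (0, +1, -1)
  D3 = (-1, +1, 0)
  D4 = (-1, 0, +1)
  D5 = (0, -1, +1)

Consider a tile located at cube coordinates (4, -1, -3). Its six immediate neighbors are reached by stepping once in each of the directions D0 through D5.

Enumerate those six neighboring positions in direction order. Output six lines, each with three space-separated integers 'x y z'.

Center: (4, -1, -3). Add each direction:
  D0: (4, -1, -3) + (1, -1, 0) = (5, -2, -3)
  D1: (4, -1, -3) + (1, 0, -1) = (5, -1, -4)
  D2: (4, -1, -3) + (0, 1, -1) = (4, 0, -4)
  D3: (4, -1, -3) + (-1, 1, 0) = (3, 0, -3)
  D4: (4, -1, -3) + (-1, 0, 1) = (3, -1, -2)
  D5: (4, -1, -3) + (0, -1, 1) = (4, -2, -2)

Answer: 5 -2 -3
5 -1 -4
4 0 -4
3 0 -3
3 -1 -2
4 -2 -2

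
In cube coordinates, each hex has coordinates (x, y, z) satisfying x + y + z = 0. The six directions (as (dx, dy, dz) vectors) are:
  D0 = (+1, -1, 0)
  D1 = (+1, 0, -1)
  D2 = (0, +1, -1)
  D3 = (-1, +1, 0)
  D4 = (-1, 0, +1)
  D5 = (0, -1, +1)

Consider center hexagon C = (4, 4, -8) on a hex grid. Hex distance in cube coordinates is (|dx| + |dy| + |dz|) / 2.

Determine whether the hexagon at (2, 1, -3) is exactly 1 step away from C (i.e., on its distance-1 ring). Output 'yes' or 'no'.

Answer: no

Derivation:
|px - cx| = |2 - 4| = 2
|py - cy| = |1 - 4| = 3
|pz - cz| = |-3 - (-8)| = 5
distance = (2+3+5)/2 = 10/2 = 5
radius = 1; distance != radius -> no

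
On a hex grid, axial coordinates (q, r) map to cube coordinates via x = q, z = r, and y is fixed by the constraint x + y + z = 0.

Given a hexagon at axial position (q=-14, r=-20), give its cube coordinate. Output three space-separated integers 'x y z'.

x = q = -14
z = r = -20
y = -x - z = -(-14) - (-20) = 34

Answer: -14 34 -20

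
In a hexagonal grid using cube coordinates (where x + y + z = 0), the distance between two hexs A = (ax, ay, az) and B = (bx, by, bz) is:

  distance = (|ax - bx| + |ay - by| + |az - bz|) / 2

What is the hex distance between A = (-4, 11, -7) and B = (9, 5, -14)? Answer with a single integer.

Answer: 13

Derivation:
|ax - bx| = |-4 - 9| = 13
|ay - by| = |11 - 5| = 6
|az - bz| = |-7 - (-14)| = 7
distance = (13 + 6 + 7) / 2 = 26 / 2 = 13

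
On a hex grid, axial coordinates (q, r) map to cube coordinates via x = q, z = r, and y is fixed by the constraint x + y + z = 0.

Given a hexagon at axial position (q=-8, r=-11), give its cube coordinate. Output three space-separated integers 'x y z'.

Answer: -8 19 -11

Derivation:
x = q = -8
z = r = -11
y = -x - z = -(-8) - (-11) = 19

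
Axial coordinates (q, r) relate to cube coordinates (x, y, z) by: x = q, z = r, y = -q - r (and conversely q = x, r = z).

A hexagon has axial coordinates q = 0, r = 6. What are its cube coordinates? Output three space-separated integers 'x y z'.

x = q = 0
z = r = 6
y = -x - z = -(0) - (6) = -6

Answer: 0 -6 6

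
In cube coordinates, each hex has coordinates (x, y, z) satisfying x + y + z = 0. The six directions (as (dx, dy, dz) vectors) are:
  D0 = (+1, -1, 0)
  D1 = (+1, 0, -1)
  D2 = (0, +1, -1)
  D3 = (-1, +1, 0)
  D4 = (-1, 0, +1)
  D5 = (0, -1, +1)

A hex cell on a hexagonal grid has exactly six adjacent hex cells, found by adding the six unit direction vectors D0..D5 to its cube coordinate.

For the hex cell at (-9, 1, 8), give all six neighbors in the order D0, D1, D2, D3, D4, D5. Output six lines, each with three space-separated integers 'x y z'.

Answer: -8 0 8
-8 1 7
-9 2 7
-10 2 8
-10 1 9
-9 0 9

Derivation:
Center: (-9, 1, 8). Add each direction:
  D0: (-9, 1, 8) + (1, -1, 0) = (-8, 0, 8)
  D1: (-9, 1, 8) + (1, 0, -1) = (-8, 1, 7)
  D2: (-9, 1, 8) + (0, 1, -1) = (-9, 2, 7)
  D3: (-9, 1, 8) + (-1, 1, 0) = (-10, 2, 8)
  D4: (-9, 1, 8) + (-1, 0, 1) = (-10, 1, 9)
  D5: (-9, 1, 8) + (0, -1, 1) = (-9, 0, 9)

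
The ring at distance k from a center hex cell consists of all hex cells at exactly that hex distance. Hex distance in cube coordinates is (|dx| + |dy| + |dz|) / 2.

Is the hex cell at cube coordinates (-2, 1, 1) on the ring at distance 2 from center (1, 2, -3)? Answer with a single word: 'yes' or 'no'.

Answer: no

Derivation:
|px - cx| = |-2 - 1| = 3
|py - cy| = |1 - 2| = 1
|pz - cz| = |1 - (-3)| = 4
distance = (3+1+4)/2 = 8/2 = 4
radius = 2; distance != radius -> no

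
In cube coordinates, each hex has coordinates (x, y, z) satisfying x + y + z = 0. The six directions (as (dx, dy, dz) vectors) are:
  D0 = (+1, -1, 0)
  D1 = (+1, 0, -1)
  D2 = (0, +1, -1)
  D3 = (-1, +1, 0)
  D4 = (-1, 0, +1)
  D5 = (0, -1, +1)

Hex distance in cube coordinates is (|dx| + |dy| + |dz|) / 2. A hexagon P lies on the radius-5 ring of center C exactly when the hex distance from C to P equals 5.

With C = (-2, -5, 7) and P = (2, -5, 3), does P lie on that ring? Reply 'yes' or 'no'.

Answer: no

Derivation:
|px - cx| = |2 - (-2)| = 4
|py - cy| = |-5 - (-5)| = 0
|pz - cz| = |3 - 7| = 4
distance = (4+0+4)/2 = 8/2 = 4
radius = 5; distance != radius -> no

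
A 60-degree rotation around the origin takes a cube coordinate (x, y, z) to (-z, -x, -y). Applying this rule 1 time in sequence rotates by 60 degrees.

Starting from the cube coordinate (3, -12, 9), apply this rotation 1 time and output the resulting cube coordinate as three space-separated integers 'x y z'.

Start: (3, -12, 9)
Step 1: (3, -12, 9) -> (-(9), -(3), -(-12)) = (-9, -3, 12)

Answer: -9 -3 12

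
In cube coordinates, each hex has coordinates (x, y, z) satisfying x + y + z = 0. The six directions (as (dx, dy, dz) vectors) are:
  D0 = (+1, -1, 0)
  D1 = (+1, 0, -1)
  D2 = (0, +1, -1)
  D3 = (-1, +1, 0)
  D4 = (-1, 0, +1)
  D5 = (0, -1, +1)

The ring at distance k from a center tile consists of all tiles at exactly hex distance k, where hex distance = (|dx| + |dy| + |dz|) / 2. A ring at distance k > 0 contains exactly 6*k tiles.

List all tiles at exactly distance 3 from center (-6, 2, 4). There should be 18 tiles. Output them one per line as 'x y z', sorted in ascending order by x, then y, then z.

Answer: -9 2 7
-9 3 6
-9 4 5
-9 5 4
-8 1 7
-8 5 3
-7 0 7
-7 5 2
-6 -1 7
-6 5 1
-5 -1 6
-5 4 1
-4 -1 5
-4 3 1
-3 -1 4
-3 0 3
-3 1 2
-3 2 1

Derivation:
Walk ring at distance 3 from (-6, 2, 4):
Start at center + D4*3 = (-9, 2, 7)
  hex 0: (-9, 2, 7)
  hex 1: (-8, 1, 7)
  hex 2: (-7, 0, 7)
  hex 3: (-6, -1, 7)
  hex 4: (-5, -1, 6)
  hex 5: (-4, -1, 5)
  hex 6: (-3, -1, 4)
  hex 7: (-3, 0, 3)
  hex 8: (-3, 1, 2)
  hex 9: (-3, 2, 1)
  hex 10: (-4, 3, 1)
  hex 11: (-5, 4, 1)
  hex 12: (-6, 5, 1)
  hex 13: (-7, 5, 2)
  hex 14: (-8, 5, 3)
  hex 15: (-9, 5, 4)
  hex 16: (-9, 4, 5)
  hex 17: (-9, 3, 6)
Sorted: 18 hexes.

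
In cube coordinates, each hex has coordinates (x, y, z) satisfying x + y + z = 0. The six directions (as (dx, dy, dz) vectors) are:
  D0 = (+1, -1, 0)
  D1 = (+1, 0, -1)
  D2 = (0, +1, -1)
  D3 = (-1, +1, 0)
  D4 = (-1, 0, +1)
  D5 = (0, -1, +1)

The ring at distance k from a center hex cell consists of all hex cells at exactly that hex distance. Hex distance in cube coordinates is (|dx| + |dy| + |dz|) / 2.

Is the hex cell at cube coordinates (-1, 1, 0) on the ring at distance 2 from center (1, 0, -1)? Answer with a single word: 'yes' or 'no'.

Answer: yes

Derivation:
|px - cx| = |-1 - 1| = 2
|py - cy| = |1 - 0| = 1
|pz - cz| = |0 - (-1)| = 1
distance = (2+1+1)/2 = 4/2 = 2
radius = 2; distance == radius -> yes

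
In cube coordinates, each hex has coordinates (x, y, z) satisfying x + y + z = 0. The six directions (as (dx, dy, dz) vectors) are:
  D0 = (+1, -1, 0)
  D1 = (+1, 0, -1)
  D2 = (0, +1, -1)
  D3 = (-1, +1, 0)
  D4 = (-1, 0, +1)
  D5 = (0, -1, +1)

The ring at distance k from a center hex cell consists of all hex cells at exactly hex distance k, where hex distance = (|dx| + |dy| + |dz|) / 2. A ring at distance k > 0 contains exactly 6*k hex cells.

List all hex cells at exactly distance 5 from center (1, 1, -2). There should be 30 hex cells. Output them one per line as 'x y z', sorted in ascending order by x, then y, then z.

Walk ring at distance 5 from (1, 1, -2):
Start at center + D4*5 = (-4, 1, 3)
  hex 0: (-4, 1, 3)
  hex 1: (-3, 0, 3)
  hex 2: (-2, -1, 3)
  hex 3: (-1, -2, 3)
  hex 4: (0, -3, 3)
  hex 5: (1, -4, 3)
  hex 6: (2, -4, 2)
  hex 7: (3, -4, 1)
  hex 8: (4, -4, 0)
  hex 9: (5, -4, -1)
  hex 10: (6, -4, -2)
  hex 11: (6, -3, -3)
  hex 12: (6, -2, -4)
  hex 13: (6, -1, -5)
  hex 14: (6, 0, -6)
  hex 15: (6, 1, -7)
  hex 16: (5, 2, -7)
  hex 17: (4, 3, -7)
  hex 18: (3, 4, -7)
  hex 19: (2, 5, -7)
  hex 20: (1, 6, -7)
  hex 21: (0, 6, -6)
  hex 22: (-1, 6, -5)
  hex 23: (-2, 6, -4)
  hex 24: (-3, 6, -3)
  hex 25: (-4, 6, -2)
  hex 26: (-4, 5, -1)
  hex 27: (-4, 4, 0)
  hex 28: (-4, 3, 1)
  hex 29: (-4, 2, 2)
Sorted: 30 hexes.

Answer: -4 1 3
-4 2 2
-4 3 1
-4 4 0
-4 5 -1
-4 6 -2
-3 0 3
-3 6 -3
-2 -1 3
-2 6 -4
-1 -2 3
-1 6 -5
0 -3 3
0 6 -6
1 -4 3
1 6 -7
2 -4 2
2 5 -7
3 -4 1
3 4 -7
4 -4 0
4 3 -7
5 -4 -1
5 2 -7
6 -4 -2
6 -3 -3
6 -2 -4
6 -1 -5
6 0 -6
6 1 -7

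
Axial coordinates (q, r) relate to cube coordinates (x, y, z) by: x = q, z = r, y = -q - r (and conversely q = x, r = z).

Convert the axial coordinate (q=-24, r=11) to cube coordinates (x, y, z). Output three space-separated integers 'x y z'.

x = q = -24
z = r = 11
y = -x - z = -(-24) - (11) = 13

Answer: -24 13 11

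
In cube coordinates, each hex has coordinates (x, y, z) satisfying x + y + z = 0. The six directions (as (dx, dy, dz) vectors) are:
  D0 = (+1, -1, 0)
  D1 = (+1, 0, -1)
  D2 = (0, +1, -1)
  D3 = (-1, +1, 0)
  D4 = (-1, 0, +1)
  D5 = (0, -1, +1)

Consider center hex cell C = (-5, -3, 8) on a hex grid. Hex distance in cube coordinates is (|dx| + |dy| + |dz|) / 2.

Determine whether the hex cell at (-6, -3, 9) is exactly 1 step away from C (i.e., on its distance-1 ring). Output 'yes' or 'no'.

|px - cx| = |-6 - (-5)| = 1
|py - cy| = |-3 - (-3)| = 0
|pz - cz| = |9 - 8| = 1
distance = (1+0+1)/2 = 2/2 = 1
radius = 1; distance == radius -> yes

Answer: yes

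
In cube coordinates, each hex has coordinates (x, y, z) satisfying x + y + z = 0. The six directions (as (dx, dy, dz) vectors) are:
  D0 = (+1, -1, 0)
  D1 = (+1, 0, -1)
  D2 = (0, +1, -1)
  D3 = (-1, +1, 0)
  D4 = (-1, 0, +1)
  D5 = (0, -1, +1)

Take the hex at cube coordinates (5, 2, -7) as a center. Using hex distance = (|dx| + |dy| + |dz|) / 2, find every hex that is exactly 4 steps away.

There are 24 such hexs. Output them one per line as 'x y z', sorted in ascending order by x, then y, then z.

Walk ring at distance 4 from (5, 2, -7):
Start at center + D4*4 = (1, 2, -3)
  hex 0: (1, 2, -3)
  hex 1: (2, 1, -3)
  hex 2: (3, 0, -3)
  hex 3: (4, -1, -3)
  hex 4: (5, -2, -3)
  hex 5: (6, -2, -4)
  hex 6: (7, -2, -5)
  hex 7: (8, -2, -6)
  hex 8: (9, -2, -7)
  hex 9: (9, -1, -8)
  hex 10: (9, 0, -9)
  hex 11: (9, 1, -10)
  hex 12: (9, 2, -11)
  hex 13: (8, 3, -11)
  hex 14: (7, 4, -11)
  hex 15: (6, 5, -11)
  hex 16: (5, 6, -11)
  hex 17: (4, 6, -10)
  hex 18: (3, 6, -9)
  hex 19: (2, 6, -8)
  hex 20: (1, 6, -7)
  hex 21: (1, 5, -6)
  hex 22: (1, 4, -5)
  hex 23: (1, 3, -4)
Sorted: 24 hexes.

Answer: 1 2 -3
1 3 -4
1 4 -5
1 5 -6
1 6 -7
2 1 -3
2 6 -8
3 0 -3
3 6 -9
4 -1 -3
4 6 -10
5 -2 -3
5 6 -11
6 -2 -4
6 5 -11
7 -2 -5
7 4 -11
8 -2 -6
8 3 -11
9 -2 -7
9 -1 -8
9 0 -9
9 1 -10
9 2 -11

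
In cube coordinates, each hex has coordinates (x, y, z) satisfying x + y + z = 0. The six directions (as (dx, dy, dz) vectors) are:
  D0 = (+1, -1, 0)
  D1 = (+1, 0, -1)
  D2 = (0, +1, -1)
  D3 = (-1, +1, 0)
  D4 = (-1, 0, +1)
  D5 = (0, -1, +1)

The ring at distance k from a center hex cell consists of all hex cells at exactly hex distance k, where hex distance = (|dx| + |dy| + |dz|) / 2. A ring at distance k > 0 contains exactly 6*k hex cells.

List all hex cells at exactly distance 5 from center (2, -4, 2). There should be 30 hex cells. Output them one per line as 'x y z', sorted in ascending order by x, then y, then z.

Answer: -3 -4 7
-3 -3 6
-3 -2 5
-3 -1 4
-3 0 3
-3 1 2
-2 -5 7
-2 1 1
-1 -6 7
-1 1 0
0 -7 7
0 1 -1
1 -8 7
1 1 -2
2 -9 7
2 1 -3
3 -9 6
3 0 -3
4 -9 5
4 -1 -3
5 -9 4
5 -2 -3
6 -9 3
6 -3 -3
7 -9 2
7 -8 1
7 -7 0
7 -6 -1
7 -5 -2
7 -4 -3

Derivation:
Walk ring at distance 5 from (2, -4, 2):
Start at center + D4*5 = (-3, -4, 7)
  hex 0: (-3, -4, 7)
  hex 1: (-2, -5, 7)
  hex 2: (-1, -6, 7)
  hex 3: (0, -7, 7)
  hex 4: (1, -8, 7)
  hex 5: (2, -9, 7)
  hex 6: (3, -9, 6)
  hex 7: (4, -9, 5)
  hex 8: (5, -9, 4)
  hex 9: (6, -9, 3)
  hex 10: (7, -9, 2)
  hex 11: (7, -8, 1)
  hex 12: (7, -7, 0)
  hex 13: (7, -6, -1)
  hex 14: (7, -5, -2)
  hex 15: (7, -4, -3)
  hex 16: (6, -3, -3)
  hex 17: (5, -2, -3)
  hex 18: (4, -1, -3)
  hex 19: (3, 0, -3)
  hex 20: (2, 1, -3)
  hex 21: (1, 1, -2)
  hex 22: (0, 1, -1)
  hex 23: (-1, 1, 0)
  hex 24: (-2, 1, 1)
  hex 25: (-3, 1, 2)
  hex 26: (-3, 0, 3)
  hex 27: (-3, -1, 4)
  hex 28: (-3, -2, 5)
  hex 29: (-3, -3, 6)
Sorted: 30 hexes.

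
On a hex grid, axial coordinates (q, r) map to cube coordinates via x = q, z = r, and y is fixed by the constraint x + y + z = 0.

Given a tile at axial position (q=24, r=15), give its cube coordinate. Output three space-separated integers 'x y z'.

Answer: 24 -39 15

Derivation:
x = q = 24
z = r = 15
y = -x - z = -(24) - (15) = -39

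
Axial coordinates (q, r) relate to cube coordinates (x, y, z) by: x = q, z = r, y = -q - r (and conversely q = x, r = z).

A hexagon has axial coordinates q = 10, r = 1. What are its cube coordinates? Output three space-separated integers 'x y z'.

Answer: 10 -11 1

Derivation:
x = q = 10
z = r = 1
y = -x - z = -(10) - (1) = -11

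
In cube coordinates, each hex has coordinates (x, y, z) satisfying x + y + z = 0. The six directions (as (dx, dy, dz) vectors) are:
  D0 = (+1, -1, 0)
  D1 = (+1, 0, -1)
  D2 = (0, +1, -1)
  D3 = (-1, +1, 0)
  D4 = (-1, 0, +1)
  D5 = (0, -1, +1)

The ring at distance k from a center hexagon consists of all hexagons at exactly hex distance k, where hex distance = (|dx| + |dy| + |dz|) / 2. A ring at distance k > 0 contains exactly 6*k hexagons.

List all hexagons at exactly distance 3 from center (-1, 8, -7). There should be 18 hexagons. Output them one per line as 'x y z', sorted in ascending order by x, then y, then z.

Walk ring at distance 3 from (-1, 8, -7):
Start at center + D4*3 = (-4, 8, -4)
  hex 0: (-4, 8, -4)
  hex 1: (-3, 7, -4)
  hex 2: (-2, 6, -4)
  hex 3: (-1, 5, -4)
  hex 4: (0, 5, -5)
  hex 5: (1, 5, -6)
  hex 6: (2, 5, -7)
  hex 7: (2, 6, -8)
  hex 8: (2, 7, -9)
  hex 9: (2, 8, -10)
  hex 10: (1, 9, -10)
  hex 11: (0, 10, -10)
  hex 12: (-1, 11, -10)
  hex 13: (-2, 11, -9)
  hex 14: (-3, 11, -8)
  hex 15: (-4, 11, -7)
  hex 16: (-4, 10, -6)
  hex 17: (-4, 9, -5)
Sorted: 18 hexes.

Answer: -4 8 -4
-4 9 -5
-4 10 -6
-4 11 -7
-3 7 -4
-3 11 -8
-2 6 -4
-2 11 -9
-1 5 -4
-1 11 -10
0 5 -5
0 10 -10
1 5 -6
1 9 -10
2 5 -7
2 6 -8
2 7 -9
2 8 -10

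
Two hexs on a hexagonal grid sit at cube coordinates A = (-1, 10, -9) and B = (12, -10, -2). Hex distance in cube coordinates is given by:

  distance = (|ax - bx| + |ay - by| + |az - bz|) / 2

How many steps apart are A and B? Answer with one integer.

|ax - bx| = |-1 - 12| = 13
|ay - by| = |10 - (-10)| = 20
|az - bz| = |-9 - (-2)| = 7
distance = (13 + 20 + 7) / 2 = 40 / 2 = 20

Answer: 20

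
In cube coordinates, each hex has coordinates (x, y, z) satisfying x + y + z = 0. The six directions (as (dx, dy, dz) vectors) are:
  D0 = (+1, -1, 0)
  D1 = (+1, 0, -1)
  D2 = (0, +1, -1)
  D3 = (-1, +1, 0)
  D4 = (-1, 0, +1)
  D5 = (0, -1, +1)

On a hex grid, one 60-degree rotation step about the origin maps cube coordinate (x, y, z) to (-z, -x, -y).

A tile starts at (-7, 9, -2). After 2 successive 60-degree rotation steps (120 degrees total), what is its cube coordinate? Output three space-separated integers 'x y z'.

Start: (-7, 9, -2)
Step 1: (-7, 9, -2) -> (-(-2), -(-7), -(9)) = (2, 7, -9)
Step 2: (2, 7, -9) -> (-(-9), -(2), -(7)) = (9, -2, -7)

Answer: 9 -2 -7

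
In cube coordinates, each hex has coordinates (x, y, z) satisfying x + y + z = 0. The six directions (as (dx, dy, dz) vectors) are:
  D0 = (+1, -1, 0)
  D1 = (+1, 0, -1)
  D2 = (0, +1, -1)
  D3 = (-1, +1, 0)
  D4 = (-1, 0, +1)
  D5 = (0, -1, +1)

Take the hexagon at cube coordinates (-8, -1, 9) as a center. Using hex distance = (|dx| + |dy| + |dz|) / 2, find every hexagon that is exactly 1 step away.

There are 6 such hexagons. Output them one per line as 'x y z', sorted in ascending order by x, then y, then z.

Answer: -9 -1 10
-9 0 9
-8 -2 10
-8 0 8
-7 -2 9
-7 -1 8

Derivation:
Walk ring at distance 1 from (-8, -1, 9):
Start at center + D4*1 = (-9, -1, 10)
  hex 0: (-9, -1, 10)
  hex 1: (-8, -2, 10)
  hex 2: (-7, -2, 9)
  hex 3: (-7, -1, 8)
  hex 4: (-8, 0, 8)
  hex 5: (-9, 0, 9)
Sorted: 6 hexes.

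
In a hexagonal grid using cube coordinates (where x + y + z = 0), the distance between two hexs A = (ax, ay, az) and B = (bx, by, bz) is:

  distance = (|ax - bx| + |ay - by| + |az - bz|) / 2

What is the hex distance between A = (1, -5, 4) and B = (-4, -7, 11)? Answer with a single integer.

Answer: 7

Derivation:
|ax - bx| = |1 - (-4)| = 5
|ay - by| = |-5 - (-7)| = 2
|az - bz| = |4 - 11| = 7
distance = (5 + 2 + 7) / 2 = 14 / 2 = 7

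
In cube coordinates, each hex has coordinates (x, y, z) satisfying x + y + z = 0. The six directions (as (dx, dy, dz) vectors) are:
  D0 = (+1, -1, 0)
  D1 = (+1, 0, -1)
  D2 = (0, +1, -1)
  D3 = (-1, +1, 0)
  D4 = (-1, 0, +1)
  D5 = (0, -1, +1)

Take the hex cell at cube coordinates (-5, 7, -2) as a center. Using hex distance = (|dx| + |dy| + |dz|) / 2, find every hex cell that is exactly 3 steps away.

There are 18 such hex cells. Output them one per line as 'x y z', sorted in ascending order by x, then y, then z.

Walk ring at distance 3 from (-5, 7, -2):
Start at center + D4*3 = (-8, 7, 1)
  hex 0: (-8, 7, 1)
  hex 1: (-7, 6, 1)
  hex 2: (-6, 5, 1)
  hex 3: (-5, 4, 1)
  hex 4: (-4, 4, 0)
  hex 5: (-3, 4, -1)
  hex 6: (-2, 4, -2)
  hex 7: (-2, 5, -3)
  hex 8: (-2, 6, -4)
  hex 9: (-2, 7, -5)
  hex 10: (-3, 8, -5)
  hex 11: (-4, 9, -5)
  hex 12: (-5, 10, -5)
  hex 13: (-6, 10, -4)
  hex 14: (-7, 10, -3)
  hex 15: (-8, 10, -2)
  hex 16: (-8, 9, -1)
  hex 17: (-8, 8, 0)
Sorted: 18 hexes.

Answer: -8 7 1
-8 8 0
-8 9 -1
-8 10 -2
-7 6 1
-7 10 -3
-6 5 1
-6 10 -4
-5 4 1
-5 10 -5
-4 4 0
-4 9 -5
-3 4 -1
-3 8 -5
-2 4 -2
-2 5 -3
-2 6 -4
-2 7 -5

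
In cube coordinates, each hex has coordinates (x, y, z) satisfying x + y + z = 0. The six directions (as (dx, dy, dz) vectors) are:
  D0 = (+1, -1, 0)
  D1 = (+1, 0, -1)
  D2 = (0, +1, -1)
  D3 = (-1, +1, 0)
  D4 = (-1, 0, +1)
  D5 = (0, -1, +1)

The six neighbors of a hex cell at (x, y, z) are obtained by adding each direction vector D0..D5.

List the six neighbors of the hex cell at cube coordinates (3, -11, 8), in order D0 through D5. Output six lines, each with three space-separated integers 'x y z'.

Center: (3, -11, 8). Add each direction:
  D0: (3, -11, 8) + (1, -1, 0) = (4, -12, 8)
  D1: (3, -11, 8) + (1, 0, -1) = (4, -11, 7)
  D2: (3, -11, 8) + (0, 1, -1) = (3, -10, 7)
  D3: (3, -11, 8) + (-1, 1, 0) = (2, -10, 8)
  D4: (3, -11, 8) + (-1, 0, 1) = (2, -11, 9)
  D5: (3, -11, 8) + (0, -1, 1) = (3, -12, 9)

Answer: 4 -12 8
4 -11 7
3 -10 7
2 -10 8
2 -11 9
3 -12 9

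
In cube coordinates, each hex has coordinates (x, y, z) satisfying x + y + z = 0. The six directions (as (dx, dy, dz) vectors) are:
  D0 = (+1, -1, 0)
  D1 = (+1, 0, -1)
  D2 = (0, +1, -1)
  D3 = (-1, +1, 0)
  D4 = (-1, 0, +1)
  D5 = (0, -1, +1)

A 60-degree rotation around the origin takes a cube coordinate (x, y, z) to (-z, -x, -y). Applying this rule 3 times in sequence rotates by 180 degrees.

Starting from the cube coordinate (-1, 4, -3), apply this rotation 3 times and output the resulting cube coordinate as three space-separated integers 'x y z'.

Answer: 1 -4 3

Derivation:
Start: (-1, 4, -3)
Step 1: (-1, 4, -3) -> (-(-3), -(-1), -(4)) = (3, 1, -4)
Step 2: (3, 1, -4) -> (-(-4), -(3), -(1)) = (4, -3, -1)
Step 3: (4, -3, -1) -> (-(-1), -(4), -(-3)) = (1, -4, 3)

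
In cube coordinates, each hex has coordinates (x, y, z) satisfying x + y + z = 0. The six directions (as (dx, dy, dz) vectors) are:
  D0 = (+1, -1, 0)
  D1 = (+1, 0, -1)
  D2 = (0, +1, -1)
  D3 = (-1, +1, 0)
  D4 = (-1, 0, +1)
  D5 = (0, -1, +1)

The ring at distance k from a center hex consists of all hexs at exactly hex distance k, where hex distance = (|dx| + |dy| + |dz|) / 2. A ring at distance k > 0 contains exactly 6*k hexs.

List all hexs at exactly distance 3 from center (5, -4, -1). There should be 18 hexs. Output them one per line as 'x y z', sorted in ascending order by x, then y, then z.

Answer: 2 -4 2
2 -3 1
2 -2 0
2 -1 -1
3 -5 2
3 -1 -2
4 -6 2
4 -1 -3
5 -7 2
5 -1 -4
6 -7 1
6 -2 -4
7 -7 0
7 -3 -4
8 -7 -1
8 -6 -2
8 -5 -3
8 -4 -4

Derivation:
Walk ring at distance 3 from (5, -4, -1):
Start at center + D4*3 = (2, -4, 2)
  hex 0: (2, -4, 2)
  hex 1: (3, -5, 2)
  hex 2: (4, -6, 2)
  hex 3: (5, -7, 2)
  hex 4: (6, -7, 1)
  hex 5: (7, -7, 0)
  hex 6: (8, -7, -1)
  hex 7: (8, -6, -2)
  hex 8: (8, -5, -3)
  hex 9: (8, -4, -4)
  hex 10: (7, -3, -4)
  hex 11: (6, -2, -4)
  hex 12: (5, -1, -4)
  hex 13: (4, -1, -3)
  hex 14: (3, -1, -2)
  hex 15: (2, -1, -1)
  hex 16: (2, -2, 0)
  hex 17: (2, -3, 1)
Sorted: 18 hexes.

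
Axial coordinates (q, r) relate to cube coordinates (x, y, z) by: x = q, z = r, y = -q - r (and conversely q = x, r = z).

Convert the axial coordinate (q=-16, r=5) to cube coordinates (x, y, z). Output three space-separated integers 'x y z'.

x = q = -16
z = r = 5
y = -x - z = -(-16) - (5) = 11

Answer: -16 11 5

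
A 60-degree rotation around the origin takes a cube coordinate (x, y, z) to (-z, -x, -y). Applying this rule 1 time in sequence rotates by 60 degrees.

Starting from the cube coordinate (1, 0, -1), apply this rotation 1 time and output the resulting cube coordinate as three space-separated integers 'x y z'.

Start: (1, 0, -1)
Step 1: (1, 0, -1) -> (-(-1), -(1), -(0)) = (1, -1, 0)

Answer: 1 -1 0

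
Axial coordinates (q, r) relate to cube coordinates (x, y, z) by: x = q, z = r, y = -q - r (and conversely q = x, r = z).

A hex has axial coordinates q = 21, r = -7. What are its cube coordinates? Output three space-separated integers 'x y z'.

x = q = 21
z = r = -7
y = -x - z = -(21) - (-7) = -14

Answer: 21 -14 -7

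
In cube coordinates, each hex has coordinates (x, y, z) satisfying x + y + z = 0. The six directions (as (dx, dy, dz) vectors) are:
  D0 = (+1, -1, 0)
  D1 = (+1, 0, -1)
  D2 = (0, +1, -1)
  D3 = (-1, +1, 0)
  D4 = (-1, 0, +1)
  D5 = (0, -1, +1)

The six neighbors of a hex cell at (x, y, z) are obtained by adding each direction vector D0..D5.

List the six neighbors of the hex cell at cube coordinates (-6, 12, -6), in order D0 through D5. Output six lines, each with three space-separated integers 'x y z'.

Answer: -5 11 -6
-5 12 -7
-6 13 -7
-7 13 -6
-7 12 -5
-6 11 -5

Derivation:
Center: (-6, 12, -6). Add each direction:
  D0: (-6, 12, -6) + (1, -1, 0) = (-5, 11, -6)
  D1: (-6, 12, -6) + (1, 0, -1) = (-5, 12, -7)
  D2: (-6, 12, -6) + (0, 1, -1) = (-6, 13, -7)
  D3: (-6, 12, -6) + (-1, 1, 0) = (-7, 13, -6)
  D4: (-6, 12, -6) + (-1, 0, 1) = (-7, 12, -5)
  D5: (-6, 12, -6) + (0, -1, 1) = (-6, 11, -5)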